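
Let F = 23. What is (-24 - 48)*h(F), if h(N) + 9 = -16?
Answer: 1800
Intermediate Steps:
h(N) = -25 (h(N) = -9 - 16 = -25)
(-24 - 48)*h(F) = (-24 - 48)*(-25) = -72*(-25) = 1800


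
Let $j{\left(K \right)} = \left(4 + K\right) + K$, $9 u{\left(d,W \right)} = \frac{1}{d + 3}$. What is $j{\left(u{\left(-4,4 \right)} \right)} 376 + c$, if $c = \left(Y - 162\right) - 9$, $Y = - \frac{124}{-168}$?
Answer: $\frac{157523}{126} \approx 1250.2$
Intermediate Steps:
$u{\left(d,W \right)} = \frac{1}{9 \left(3 + d\right)}$ ($u{\left(d,W \right)} = \frac{1}{9 \left(d + 3\right)} = \frac{1}{9 \left(3 + d\right)}$)
$Y = \frac{31}{42}$ ($Y = \left(-124\right) \left(- \frac{1}{168}\right) = \frac{31}{42} \approx 0.7381$)
$j{\left(K \right)} = 4 + 2 K$
$c = - \frac{7151}{42}$ ($c = \left(\frac{31}{42} - 162\right) - 9 = - \frac{6773}{42} - 9 = - \frac{7151}{42} \approx -170.26$)
$j{\left(u{\left(-4,4 \right)} \right)} 376 + c = \left(4 + 2 \frac{1}{9 \left(3 - 4\right)}\right) 376 - \frac{7151}{42} = \left(4 + 2 \frac{1}{9 \left(-1\right)}\right) 376 - \frac{7151}{42} = \left(4 + 2 \cdot \frac{1}{9} \left(-1\right)\right) 376 - \frac{7151}{42} = \left(4 + 2 \left(- \frac{1}{9}\right)\right) 376 - \frac{7151}{42} = \left(4 - \frac{2}{9}\right) 376 - \frac{7151}{42} = \frac{34}{9} \cdot 376 - \frac{7151}{42} = \frac{12784}{9} - \frac{7151}{42} = \frac{157523}{126}$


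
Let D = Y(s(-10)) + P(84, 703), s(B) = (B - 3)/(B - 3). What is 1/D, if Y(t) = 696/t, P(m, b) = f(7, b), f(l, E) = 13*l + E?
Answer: 1/1490 ≈ 0.00067114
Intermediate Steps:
f(l, E) = E + 13*l
s(B) = 1 (s(B) = (-3 + B)/(-3 + B) = 1)
P(m, b) = 91 + b (P(m, b) = b + 13*7 = b + 91 = 91 + b)
D = 1490 (D = 696/1 + (91 + 703) = 696*1 + 794 = 696 + 794 = 1490)
1/D = 1/1490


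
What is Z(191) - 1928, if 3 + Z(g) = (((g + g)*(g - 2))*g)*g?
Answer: 2633853307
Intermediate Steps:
Z(g) = -3 + 2*g**3*(-2 + g) (Z(g) = -3 + (((g + g)*(g - 2))*g)*g = -3 + (((2*g)*(-2 + g))*g)*g = -3 + ((2*g*(-2 + g))*g)*g = -3 + (2*g**2*(-2 + g))*g = -3 + 2*g**3*(-2 + g))
Z(191) - 1928 = (-3 - 4*191**3 + 2*191**4) - 1928 = (-3 - 4*6967871 + 2*1330863361) - 1928 = (-3 - 27871484 + 2661726722) - 1928 = 2633855235 - 1928 = 2633853307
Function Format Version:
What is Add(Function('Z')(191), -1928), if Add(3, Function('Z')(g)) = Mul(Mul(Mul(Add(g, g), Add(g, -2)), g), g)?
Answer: 2633853307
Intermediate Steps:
Function('Z')(g) = Add(-3, Mul(2, Pow(g, 3), Add(-2, g))) (Function('Z')(g) = Add(-3, Mul(Mul(Mul(Add(g, g), Add(g, -2)), g), g)) = Add(-3, Mul(Mul(Mul(Mul(2, g), Add(-2, g)), g), g)) = Add(-3, Mul(Mul(Mul(2, g, Add(-2, g)), g), g)) = Add(-3, Mul(Mul(2, Pow(g, 2), Add(-2, g)), g)) = Add(-3, Mul(2, Pow(g, 3), Add(-2, g))))
Add(Function('Z')(191), -1928) = Add(Add(-3, Mul(-4, Pow(191, 3)), Mul(2, Pow(191, 4))), -1928) = Add(Add(-3, Mul(-4, 6967871), Mul(2, 1330863361)), -1928) = Add(Add(-3, -27871484, 2661726722), -1928) = Add(2633855235, -1928) = 2633853307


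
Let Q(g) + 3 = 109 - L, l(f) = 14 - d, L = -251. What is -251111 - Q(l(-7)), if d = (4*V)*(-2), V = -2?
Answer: -251468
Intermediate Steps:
d = 16 (d = (4*(-2))*(-2) = -8*(-2) = 16)
l(f) = -2 (l(f) = 14 - 1*16 = 14 - 16 = -2)
Q(g) = 357 (Q(g) = -3 + (109 - 1*(-251)) = -3 + (109 + 251) = -3 + 360 = 357)
-251111 - Q(l(-7)) = -251111 - 1*357 = -251111 - 357 = -251468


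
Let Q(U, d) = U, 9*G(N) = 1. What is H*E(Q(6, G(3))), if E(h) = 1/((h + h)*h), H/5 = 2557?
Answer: 12785/72 ≈ 177.57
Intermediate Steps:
G(N) = ⅑ (G(N) = (⅑)*1 = ⅑)
H = 12785 (H = 5*2557 = 12785)
E(h) = 1/(2*h²) (E(h) = 1/(((2*h))*h) = (1/(2*h))/h = 1/(2*h²))
H*E(Q(6, G(3))) = 12785*((½)/6²) = 12785*((½)*(1/36)) = 12785*(1/72) = 12785/72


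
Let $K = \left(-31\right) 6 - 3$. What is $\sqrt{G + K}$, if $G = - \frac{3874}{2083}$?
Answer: $\frac{i \sqrt{828119563}}{2083} \approx 13.815 i$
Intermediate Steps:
$G = - \frac{3874}{2083}$ ($G = \left(-3874\right) \frac{1}{2083} = - \frac{3874}{2083} \approx -1.8598$)
$K = -189$ ($K = -186 - 3 = -189$)
$\sqrt{G + K} = \sqrt{- \frac{3874}{2083} - 189} = \sqrt{- \frac{397561}{2083}} = \frac{i \sqrt{828119563}}{2083}$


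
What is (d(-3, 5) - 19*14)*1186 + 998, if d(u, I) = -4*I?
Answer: -338198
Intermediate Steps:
(d(-3, 5) - 19*14)*1186 + 998 = (-4*5 - 19*14)*1186 + 998 = (-20 - 266)*1186 + 998 = -286*1186 + 998 = -339196 + 998 = -338198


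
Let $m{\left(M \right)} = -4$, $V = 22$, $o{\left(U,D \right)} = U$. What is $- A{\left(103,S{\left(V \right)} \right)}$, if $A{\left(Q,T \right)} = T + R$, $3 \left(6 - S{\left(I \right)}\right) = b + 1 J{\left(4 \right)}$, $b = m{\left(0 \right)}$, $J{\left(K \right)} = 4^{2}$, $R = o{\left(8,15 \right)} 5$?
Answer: $-42$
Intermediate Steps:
$R = 40$ ($R = 8 \cdot 5 = 40$)
$J{\left(K \right)} = 16$
$b = -4$
$S{\left(I \right)} = 2$ ($S{\left(I \right)} = 6 - \frac{-4 + 1 \cdot 16}{3} = 6 - \frac{-4 + 16}{3} = 6 - 4 = 2$)
$A{\left(Q,T \right)} = 40 + T$ ($A{\left(Q,T \right)} = T + 40 = 40 + T$)
$- A{\left(103,S{\left(V \right)} \right)} = - (40 + 2) = \left(-1\right) 42 = -42$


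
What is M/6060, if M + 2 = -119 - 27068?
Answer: -9063/2020 ≈ -4.4866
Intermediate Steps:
M = -27189 (M = -2 + (-119 - 27068) = -2 - 27187 = -27189)
M/6060 = -27189/6060 = -27189*1/6060 = -9063/2020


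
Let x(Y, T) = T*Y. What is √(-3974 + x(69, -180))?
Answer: I*√16394 ≈ 128.04*I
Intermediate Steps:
√(-3974 + x(69, -180)) = √(-3974 - 180*69) = √(-3974 - 12420) = √(-16394) = I*√16394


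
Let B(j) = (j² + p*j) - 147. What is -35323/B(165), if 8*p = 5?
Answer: -282584/217449 ≈ -1.2995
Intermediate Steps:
p = 5/8 (p = (⅛)*5 = 5/8 ≈ 0.62500)
B(j) = -147 + j² + 5*j/8 (B(j) = (j² + 5*j/8) - 147 = -147 + j² + 5*j/8)
-35323/B(165) = -35323/(-147 + 165² + (5/8)*165) = -35323/(-147 + 27225 + 825/8) = -35323/217449/8 = -35323*8/217449 = -282584/217449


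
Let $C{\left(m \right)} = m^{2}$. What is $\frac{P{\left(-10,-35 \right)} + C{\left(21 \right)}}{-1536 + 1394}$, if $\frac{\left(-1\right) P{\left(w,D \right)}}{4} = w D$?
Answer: $\frac{959}{142} \approx 6.7535$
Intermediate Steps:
$P{\left(w,D \right)} = - 4 D w$ ($P{\left(w,D \right)} = - 4 w D = - 4 D w$)
$\frac{P{\left(-10,-35 \right)} + C{\left(21 \right)}}{-1536 + 1394} = \frac{\left(-4\right) \left(-35\right) \left(-10\right) + 21^{2}}{-1536 + 1394} = \frac{-1400 + 441}{-142} = \left(-959\right) \left(- \frac{1}{142}\right) = \frac{959}{142}$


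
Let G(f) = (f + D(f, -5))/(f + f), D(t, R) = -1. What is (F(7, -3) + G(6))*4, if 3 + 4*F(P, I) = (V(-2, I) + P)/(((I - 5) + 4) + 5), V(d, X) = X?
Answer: 8/3 ≈ 2.6667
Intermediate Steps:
G(f) = (-1 + f)/(2*f) (G(f) = (f - 1)/(f + f) = (-1 + f)/((2*f)) = (-1 + f)*(1/(2*f)) = (-1 + f)/(2*f))
F(P, I) = -3/4 + (I + P)/(4*(4 + I)) (F(P, I) = -3/4 + ((I + P)/(((I - 5) + 4) + 5))/4 = -3/4 + ((I + P)/(((-5 + I) + 4) + 5))/4 = -3/4 + ((I + P)/((-1 + I) + 5))/4 = -3/4 + ((I + P)/(4 + I))/4 = -3/4 + (I + P)/(4*(4 + I)))
(F(7, -3) + G(6))*4 = ((-12 + 7 - 2*(-3))/(4*(4 - 3)) + (1/2)*(-1 + 6)/6)*4 = ((1/4)*(-12 + 7 + 6)/1 + (1/2)*(1/6)*5)*4 = ((1/4)*1*1 + 5/12)*4 = (1/4 + 5/12)*4 = (2/3)*4 = 8/3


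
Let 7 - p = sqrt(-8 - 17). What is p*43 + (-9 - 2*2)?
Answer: 288 - 215*I ≈ 288.0 - 215.0*I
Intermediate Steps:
p = 7 - 5*I (p = 7 - sqrt(-8 - 17) = 7 - sqrt(-25) = 7 - 5*I ≈ 7.0 - 5.0*I)
p*43 + (-9 - 2*2) = (7 - 5*I)*43 + (-9 - 2*2) = (301 - 215*I) + (-9 - 4) = (301 - 215*I) - 13 = 288 - 215*I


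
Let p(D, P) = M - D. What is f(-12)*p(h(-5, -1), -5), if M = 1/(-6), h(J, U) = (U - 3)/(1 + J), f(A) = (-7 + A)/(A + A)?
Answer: -133/144 ≈ -0.92361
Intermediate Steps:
f(A) = (-7 + A)/(2*A) (f(A) = (-7 + A)/((2*A)) = (-7 + A)*(1/(2*A)) = (-7 + A)/(2*A))
h(J, U) = (-3 + U)/(1 + J)
M = -⅙ ≈ -0.16667
p(D, P) = -⅙ - D
f(-12)*p(h(-5, -1), -5) = ((½)*(-7 - 12)/(-12))*(-⅙ - (-3 - 1)/(1 - 5)) = ((½)*(-1/12)*(-19))*(-⅙ - (-4)/(-4)) = 19*(-⅙ - (-1)*(-4)/4)/24 = 19*(-⅙ - 1*1)/24 = 19*(-⅙ - 1)/24 = (19/24)*(-7/6) = -133/144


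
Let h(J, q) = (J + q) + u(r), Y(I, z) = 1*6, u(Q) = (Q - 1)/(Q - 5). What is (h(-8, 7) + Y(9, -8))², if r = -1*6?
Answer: 3844/121 ≈ 31.769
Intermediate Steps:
r = -6
u(Q) = (-1 + Q)/(-5 + Q)
Y(I, z) = 6
h(J, q) = 7/11 + J + q (h(J, q) = (J + q) + (-1 - 6)/(-5 - 6) = (J + q) - 7/(-11) = (J + q) - 1/11*(-7) = (J + q) + 7/11 = 7/11 + J + q)
(h(-8, 7) + Y(9, -8))² = ((7/11 - 8 + 7) + 6)² = (-4/11 + 6)² = (62/11)² = 3844/121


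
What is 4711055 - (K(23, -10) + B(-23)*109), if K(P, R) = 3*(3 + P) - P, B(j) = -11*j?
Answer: 4683423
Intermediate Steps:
K(P, R) = 9 + 2*P (K(P, R) = (9 + 3*P) - P = 9 + 2*P)
4711055 - (K(23, -10) + B(-23)*109) = 4711055 - ((9 + 2*23) - 11*(-23)*109) = 4711055 - ((9 + 46) + 253*109) = 4711055 - (55 + 27577) = 4711055 - 1*27632 = 4711055 - 27632 = 4683423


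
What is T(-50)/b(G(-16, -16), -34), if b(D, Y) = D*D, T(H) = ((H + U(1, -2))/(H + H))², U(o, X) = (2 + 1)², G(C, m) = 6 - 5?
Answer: 1681/10000 ≈ 0.16810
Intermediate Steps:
G(C, m) = 1
U(o, X) = 9 (U(o, X) = 3² = 9)
T(H) = (9 + H)²/(4*H²) (T(H) = ((H + 9)/(H + H))² = ((9 + H)/((2*H)))² = ((9 + H)*(1/(2*H)))² = ((9 + H)/(2*H))² = (9 + H)²/(4*H²))
b(D, Y) = D²
T(-50)/b(G(-16, -16), -34) = ((¼)*(9 - 50)²/(-50)²)/(1²) = ((¼)*(1/2500)*(-41)²)/1 = ((¼)*(1/2500)*1681)*1 = (1681/10000)*1 = 1681/10000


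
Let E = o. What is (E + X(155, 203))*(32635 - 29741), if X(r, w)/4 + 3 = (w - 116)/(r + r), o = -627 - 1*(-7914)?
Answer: 3263850306/155 ≈ 2.1057e+7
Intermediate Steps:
o = 7287 (o = -627 + 7914 = 7287)
E = 7287
X(r, w) = -12 + 2*(-116 + w)/r (X(r, w) = -12 + 4*((w - 116)/(r + r)) = -12 + 4*((-116 + w)/((2*r))) = -12 + 4*((-116 + w)*(1/(2*r))) = -12 + 4*((-116 + w)/(2*r)) = -12 + 2*(-116 + w)/r)
(E + X(155, 203))*(32635 - 29741) = (7287 + 2*(-116 + 203 - 6*155)/155)*(32635 - 29741) = (7287 + 2*(1/155)*(-116 + 203 - 930))*2894 = (7287 + 2*(1/155)*(-843))*2894 = (7287 - 1686/155)*2894 = (1127799/155)*2894 = 3263850306/155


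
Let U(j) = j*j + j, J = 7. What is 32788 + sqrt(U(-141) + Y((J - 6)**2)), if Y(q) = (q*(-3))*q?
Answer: 32788 + 3*sqrt(2193) ≈ 32929.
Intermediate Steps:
Y(q) = -3*q**2 (Y(q) = (-3*q)*q = -3*q**2)
U(j) = j + j**2 (U(j) = j**2 + j = j + j**2)
32788 + sqrt(U(-141) + Y((J - 6)**2)) = 32788 + sqrt(-141*(1 - 141) - 3*(7 - 6)**4) = 32788 + sqrt(-141*(-140) - 3*(1**2)**2) = 32788 + sqrt(19740 - 3*1**2) = 32788 + sqrt(19740 - 3*1) = 32788 + sqrt(19740 - 3) = 32788 + sqrt(19737) = 32788 + 3*sqrt(2193)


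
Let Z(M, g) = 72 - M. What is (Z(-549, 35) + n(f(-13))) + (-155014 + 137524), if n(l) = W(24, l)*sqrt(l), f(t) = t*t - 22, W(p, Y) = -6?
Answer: -16869 - 42*sqrt(3) ≈ -16942.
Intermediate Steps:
f(t) = -22 + t**2 (f(t) = t**2 - 22 = -22 + t**2)
n(l) = -6*sqrt(l)
(Z(-549, 35) + n(f(-13))) + (-155014 + 137524) = ((72 - 1*(-549)) - 6*sqrt(-22 + (-13)**2)) + (-155014 + 137524) = ((72 + 549) - 6*sqrt(-22 + 169)) - 17490 = (621 - 42*sqrt(3)) - 17490 = -16869 - 42*sqrt(3)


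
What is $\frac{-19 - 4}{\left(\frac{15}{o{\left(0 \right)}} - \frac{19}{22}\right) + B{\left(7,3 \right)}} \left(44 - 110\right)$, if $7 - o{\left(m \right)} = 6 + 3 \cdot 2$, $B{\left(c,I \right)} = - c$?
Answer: $- \frac{33396}{239} \approx -139.73$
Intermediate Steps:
$o{\left(m \right)} = -5$ ($o{\left(m \right)} = 7 - \left(6 + 3 \cdot 2\right) = 7 - \left(6 + 6\right) = 7 - 12 = -5$)
$\frac{-19 - 4}{\left(\frac{15}{o{\left(0 \right)}} - \frac{19}{22}\right) + B{\left(7,3 \right)}} \left(44 - 110\right) = \frac{-19 - 4}{\left(\frac{15}{-5} - \frac{19}{22}\right) - 7} \left(44 - 110\right) = - \frac{23}{\left(15 \left(- \frac{1}{5}\right) - \frac{19}{22}\right) - 7} \left(-66\right) = - \frac{23}{\left(-3 - \frac{19}{22}\right) - 7} \left(-66\right) = - \frac{23}{- \frac{85}{22} - 7} \left(-66\right) = - \frac{23}{- \frac{239}{22}} \left(-66\right) = \left(-23\right) \left(- \frac{22}{239}\right) \left(-66\right) = \frac{506}{239} \left(-66\right) = - \frac{33396}{239}$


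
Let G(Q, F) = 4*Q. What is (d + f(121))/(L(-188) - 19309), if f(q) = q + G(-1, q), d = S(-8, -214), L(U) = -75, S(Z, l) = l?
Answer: 97/19384 ≈ 0.0050041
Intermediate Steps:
d = -214
f(q) = -4 + q (f(q) = q + 4*(-1) = q - 4 = -4 + q)
(d + f(121))/(L(-188) - 19309) = (-214 + (-4 + 121))/(-75 - 19309) = (-214 + 117)/(-19384) = -97*(-1/19384) = 97/19384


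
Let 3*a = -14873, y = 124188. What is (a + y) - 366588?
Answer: -742073/3 ≈ -2.4736e+5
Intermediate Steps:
a = -14873/3 (a = (1/3)*(-14873) = -14873/3 ≈ -4957.7)
(a + y) - 366588 = (-14873/3 + 124188) - 366588 = 357691/3 - 366588 = -742073/3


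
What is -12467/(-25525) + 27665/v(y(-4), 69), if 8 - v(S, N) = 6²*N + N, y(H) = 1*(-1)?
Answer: -134884122/12992225 ≈ -10.382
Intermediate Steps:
y(H) = -1
v(S, N) = 8 - 37*N (v(S, N) = 8 - (6²*N + N) = 8 - (36*N + N) = 8 - 37*N)
-12467/(-25525) + 27665/v(y(-4), 69) = -12467/(-25525) + 27665/(8 - 37*69) = -12467*(-1/25525) + 27665/(8 - 2553) = 12467/25525 + 27665/(-2545) = 12467/25525 + 27665*(-1/2545) = 12467/25525 - 5533/509 = -134884122/12992225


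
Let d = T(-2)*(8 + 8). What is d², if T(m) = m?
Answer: 1024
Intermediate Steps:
d = -32 (d = -2*(8 + 8) = -2*16 = -32)
d² = (-32)² = 1024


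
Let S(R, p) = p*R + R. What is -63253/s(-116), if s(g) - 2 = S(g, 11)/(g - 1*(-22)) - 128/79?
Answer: -234858389/56394 ≈ -4164.6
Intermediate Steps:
S(R, p) = R + R*p (S(R, p) = R*p + R = R + R*p)
s(g) = 30/79 + 12*g/(22 + g) (s(g) = 2 + ((g*(1 + 11))/(g - 1*(-22)) - 128/79) = 2 + ((g*12)/(g + 22) - 128*1/79) = 2 + ((12*g)/(22 + g) - 128/79) = 2 + (12*g/(22 + g) - 128/79) = 2 + (-128/79 + 12*g/(22 + g)) = 30/79 + 12*g/(22 + g))
-63253/s(-116) = -63253*79*(22 - 116)/(6*(110 + 163*(-116))) = -63253*(-3713/(3*(110 - 18908))) = -63253/((6/79)*(-1/94)*(-18798)) = -63253/56394/3713 = -63253*3713/56394 = -234858389/56394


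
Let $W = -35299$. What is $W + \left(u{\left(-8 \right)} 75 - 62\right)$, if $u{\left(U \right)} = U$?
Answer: $-35961$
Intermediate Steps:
$W + \left(u{\left(-8 \right)} 75 - 62\right) = -35299 - 662 = -35961$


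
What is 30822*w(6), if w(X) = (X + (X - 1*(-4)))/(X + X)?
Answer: 41096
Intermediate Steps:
w(X) = (4 + 2*X)/(2*X) (w(X) = (X + (X + 4))/((2*X)) = (X + (4 + X))*(1/(2*X)) = (4 + 2*X)*(1/(2*X)) = (4 + 2*X)/(2*X))
30822*w(6) = 30822*((2 + 6)/6) = 30822*((⅙)*8) = 30822*(4/3) = 41096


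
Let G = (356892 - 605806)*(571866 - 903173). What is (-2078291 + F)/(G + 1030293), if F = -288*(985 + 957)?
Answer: -2637587/82467980891 ≈ -3.1983e-5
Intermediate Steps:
F = -559296 (F = -288*1942 = -559296)
G = 82466950598 (G = -248914*(-331307) = 82466950598)
(-2078291 + F)/(G + 1030293) = (-2078291 - 559296)/(82466950598 + 1030293) = -2637587/82467980891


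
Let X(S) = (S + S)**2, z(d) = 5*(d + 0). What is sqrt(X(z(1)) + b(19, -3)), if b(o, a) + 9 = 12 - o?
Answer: 2*sqrt(21) ≈ 9.1651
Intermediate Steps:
b(o, a) = 3 - o (b(o, a) = -9 + (12 - o) = 3 - o)
z(d) = 5*d
X(S) = 4*S**2 (X(S) = (2*S)**2 = 4*S**2)
sqrt(X(z(1)) + b(19, -3)) = sqrt(4*(5*1)**2 + (3 - 1*19)) = sqrt(4*5**2 + (3 - 19)) = sqrt(4*25 - 16) = sqrt(100 - 16) = sqrt(84) = 2*sqrt(21)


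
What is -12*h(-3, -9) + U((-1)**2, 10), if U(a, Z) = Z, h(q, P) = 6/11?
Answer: 38/11 ≈ 3.4545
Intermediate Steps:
h(q, P) = 6/11 (h(q, P) = 6*(1/11) = 6/11)
-12*h(-3, -9) + U((-1)**2, 10) = -12*6/11 + 10 = -72/11 + 10 = 38/11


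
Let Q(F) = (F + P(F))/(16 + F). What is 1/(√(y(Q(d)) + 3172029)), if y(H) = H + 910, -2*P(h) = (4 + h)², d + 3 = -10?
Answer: √114225162/19037527 ≈ 0.00056140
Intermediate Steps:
d = -13 (d = -3 - 10 = -13)
P(h) = -(4 + h)²/2
Q(F) = (F - (4 + F)²/2)/(16 + F)
y(H) = 910 + H
1/(√(y(Q(d)) + 3172029)) = 1/(√((910 + (-13 - (4 - 13)²/2)/(16 - 13)) + 3172029)) = 1/(√((910 + (-13 - ½*(-9)²)/3) + 3172029)) = 1/(√((910 + (-13 - ½*81)/3) + 3172029)) = 1/(√((910 + (-13 - 81/2)/3) + 3172029)) = 1/(√((910 + (⅓)*(-107/2)) + 3172029)) = 1/(√((910 - 107/6) + 3172029)) = 1/(√(5353/6 + 3172029)) = 1/(√(19037527/6)) = 1/(√114225162/6) = √114225162/19037527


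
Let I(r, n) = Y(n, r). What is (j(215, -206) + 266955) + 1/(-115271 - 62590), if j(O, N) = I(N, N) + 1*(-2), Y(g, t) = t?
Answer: 47443888166/177861 ≈ 2.6675e+5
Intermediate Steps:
I(r, n) = r
j(O, N) = -2 + N (j(O, N) = N + 1*(-2) = N - 2 = -2 + N)
(j(215, -206) + 266955) + 1/(-115271 - 62590) = ((-2 - 206) + 266955) + 1/(-115271 - 62590) = (-208 + 266955) + 1/(-177861) = 266747 - 1/177861 = 47443888166/177861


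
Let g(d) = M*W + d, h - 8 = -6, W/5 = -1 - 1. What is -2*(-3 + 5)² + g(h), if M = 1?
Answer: -16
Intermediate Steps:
W = -10 (W = 5*(-1 - 1) = 5*(-2) = -10)
h = 2 (h = 8 - 6 = 2)
g(d) = -10 + d (g(d) = 1*(-10) + d = -10 + d)
-2*(-3 + 5)² + g(h) = -2*(-3 + 5)² + (-10 + 2) = -2*2² - 8 = -2*4 - 8 = -8 - 8 = -16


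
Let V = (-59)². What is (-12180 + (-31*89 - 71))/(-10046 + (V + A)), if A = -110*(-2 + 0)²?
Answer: 3002/1401 ≈ 2.1428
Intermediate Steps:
V = 3481
A = -440 (A = -110*(-2)² = -110*4 = -440)
(-12180 + (-31*89 - 71))/(-10046 + (V + A)) = (-12180 + (-31*89 - 71))/(-10046 + (3481 - 440)) = (-12180 + (-2759 - 71))/(-10046 + 3041) = (-12180 - 2830)/(-7005) = -15010*(-1/7005) = 3002/1401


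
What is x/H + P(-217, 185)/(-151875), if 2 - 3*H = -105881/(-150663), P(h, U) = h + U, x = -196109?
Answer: -2692412989329527/5936641875 ≈ -4.5352e+5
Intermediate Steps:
P(h, U) = U + h
H = 195445/451989 (H = 2/3 - (-105881)/(3*(-150663)) = 2/3 - (-105881)*(-1)/(3*150663) = 2/3 - 1/3*105881/150663 = 2/3 - 105881/451989 = 195445/451989 ≈ 0.43241)
x/H + P(-217, 185)/(-151875) = -196109/195445/451989 + (185 - 217)/(-151875) = -196109*451989/195445 - 32*(-1/151875) = -88639110801/195445 + 32/151875 = -2692412989329527/5936641875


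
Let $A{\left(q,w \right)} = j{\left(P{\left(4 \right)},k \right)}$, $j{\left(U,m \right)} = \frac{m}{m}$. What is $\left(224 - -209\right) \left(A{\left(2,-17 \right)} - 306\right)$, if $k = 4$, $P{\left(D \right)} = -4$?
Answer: $-132065$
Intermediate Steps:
$j{\left(U,m \right)} = 1$
$A{\left(q,w \right)} = 1$
$\left(224 - -209\right) \left(A{\left(2,-17 \right)} - 306\right) = \left(224 - -209\right) \left(1 - 306\right) = \left(224 + 209\right) \left(-305\right) = 433 \left(-305\right) = -132065$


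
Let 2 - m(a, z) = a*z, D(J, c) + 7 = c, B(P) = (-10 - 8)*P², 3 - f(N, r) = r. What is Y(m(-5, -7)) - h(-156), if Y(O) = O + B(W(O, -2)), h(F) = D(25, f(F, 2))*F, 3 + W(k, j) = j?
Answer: -1419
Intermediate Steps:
W(k, j) = -3 + j
f(N, r) = 3 - r
B(P) = -18*P²
D(J, c) = -7 + c
m(a, z) = 2 - a*z
h(F) = -6*F (h(F) = (-7 + (3 - 1*2))*F = (-7 + (3 - 2))*F = (-7 + 1)*F = -6*F)
Y(O) = -450 + O (Y(O) = O - 18*(-3 - 2)² = O - 18*(-5)² = O - 18*25 = O - 450 = -450 + O)
Y(m(-5, -7)) - h(-156) = (-450 + (2 - 1*(-5)*(-7))) - (-6)*(-156) = (-450 + (2 - 35)) - 1*936 = (-450 - 33) - 936 = -483 - 936 = -1419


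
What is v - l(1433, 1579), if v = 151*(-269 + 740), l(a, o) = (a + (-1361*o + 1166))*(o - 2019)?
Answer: -944353679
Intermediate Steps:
l(a, o) = (-2019 + o)*(1166 + a - 1361*o) (l(a, o) = (a + (1166 - 1361*o))*(-2019 + o) = (1166 + a - 1361*o)*(-2019 + o) = (-2019 + o)*(1166 + a - 1361*o))
v = 71121 (v = 151*471 = 71121)
v - l(1433, 1579) = 71121 - (-2354154 - 2019*1433 - 1361*1579² + 2749025*1579 + 1433*1579) = 71121 - (-2354154 - 2893227 - 1361*2493241 + 4340710475 + 2262707) = 71121 - (-2354154 - 2893227 - 3393301001 + 4340710475 + 2262707) = 71121 - 1*944424800 = 71121 - 944424800 = -944353679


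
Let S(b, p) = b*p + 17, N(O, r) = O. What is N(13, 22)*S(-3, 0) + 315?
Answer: 536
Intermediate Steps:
S(b, p) = 17 + b*p
N(13, 22)*S(-3, 0) + 315 = 13*(17 - 3*0) + 315 = 13*(17 + 0) + 315 = 13*17 + 315 = 221 + 315 = 536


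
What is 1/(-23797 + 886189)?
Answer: 1/862392 ≈ 1.1596e-6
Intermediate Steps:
1/(-23797 + 886189) = 1/862392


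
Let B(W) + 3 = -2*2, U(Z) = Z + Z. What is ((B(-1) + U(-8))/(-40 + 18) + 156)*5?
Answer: 17275/22 ≈ 785.23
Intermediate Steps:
U(Z) = 2*Z
B(W) = -7 (B(W) = -3 - 2*2 = -3 - 4 = -7)
((B(-1) + U(-8))/(-40 + 18) + 156)*5 = ((-7 + 2*(-8))/(-40 + 18) + 156)*5 = ((-7 - 16)/(-22) + 156)*5 = (-23*(-1/22) + 156)*5 = (23/22 + 156)*5 = (3455/22)*5 = 17275/22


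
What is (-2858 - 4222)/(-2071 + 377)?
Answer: 3540/847 ≈ 4.1795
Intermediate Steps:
(-2858 - 4222)/(-2071 + 377) = -7080/(-1694) = -7080*(-1/1694) = 3540/847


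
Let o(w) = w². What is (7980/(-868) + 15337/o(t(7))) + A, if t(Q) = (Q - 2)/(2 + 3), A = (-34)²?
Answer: 510998/31 ≈ 16484.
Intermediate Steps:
A = 1156
t(Q) = -⅖ + Q/5 (t(Q) = (-2 + Q)/5 = (-2 + Q)*(⅕) = -⅖ + Q/5)
(7980/(-868) + 15337/o(t(7))) + A = (7980/(-868) + 15337/((-⅖ + (⅕)*7)²)) + 1156 = (7980*(-1/868) + 15337/((-⅖ + 7/5)²)) + 1156 = (-285/31 + 15337/(1²)) + 1156 = (-285/31 + 15337/1) + 1156 = (-285/31 + 15337*1) + 1156 = (-285/31 + 15337) + 1156 = 475162/31 + 1156 = 510998/31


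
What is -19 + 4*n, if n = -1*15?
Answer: -79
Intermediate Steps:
n = -15
-19 + 4*n = -19 + 4*(-15) = -19 - 60 = -79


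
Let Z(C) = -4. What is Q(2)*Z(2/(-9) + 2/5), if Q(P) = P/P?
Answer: -4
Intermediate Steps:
Q(P) = 1
Q(2)*Z(2/(-9) + 2/5) = 1*(-4) = -4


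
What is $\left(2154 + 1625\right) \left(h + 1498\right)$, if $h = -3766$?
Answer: $-8570772$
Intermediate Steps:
$\left(2154 + 1625\right) \left(h + 1498\right) = \left(2154 + 1625\right) \left(-3766 + 1498\right) = 3779 \left(-2268\right) = -8570772$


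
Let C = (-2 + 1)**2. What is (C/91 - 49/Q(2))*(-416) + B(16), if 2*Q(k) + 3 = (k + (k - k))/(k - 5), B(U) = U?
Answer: -855248/77 ≈ -11107.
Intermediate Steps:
Q(k) = -3/2 + k/(2*(-5 + k)) (Q(k) = -3/2 + ((k + (k - k))/(k - 5))/2 = -3/2 + ((k + 0)/(-5 + k))/2 = -3/2 + (k/(-5 + k))/2 = -3/2 + k/(2*(-5 + k)))
C = 1 (C = (-1)**2 = 1)
(C/91 - 49/Q(2))*(-416) + B(16) = (1/91 - 49*(-5 + 2)/(15/2 - 1*2))*(-416) + 16 = (1*(1/91) - 49*(-3/(15/2 - 2)))*(-416) + 16 = (1/91 - 49/((-1/3*11/2)))*(-416) + 16 = (1/91 - 49/(-11/6))*(-416) + 16 = (1/91 - 49*(-6/11))*(-416) + 16 = (1/91 + 294/11)*(-416) + 16 = (26765/1001)*(-416) + 16 = -856480/77 + 16 = -855248/77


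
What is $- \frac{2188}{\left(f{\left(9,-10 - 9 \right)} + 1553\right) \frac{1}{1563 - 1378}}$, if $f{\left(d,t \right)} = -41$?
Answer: $- \frac{101195}{378} \approx -267.71$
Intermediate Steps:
$- \frac{2188}{\left(f{\left(9,-10 - 9 \right)} + 1553\right) \frac{1}{1563 - 1378}} = - \frac{2188}{\left(-41 + 1553\right) \frac{1}{1563 - 1378}} = - \frac{2188}{1512 \cdot \frac{1}{185}} = - \frac{2188}{\frac{1512}{185}} = \left(-2188\right) \frac{185}{1512} = - \frac{101195}{378}$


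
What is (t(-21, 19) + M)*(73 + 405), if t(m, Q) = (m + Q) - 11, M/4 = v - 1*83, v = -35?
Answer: -231830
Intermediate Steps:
M = -472 (M = 4*(-35 - 1*83) = 4*(-35 - 83) = 4*(-118) = -472)
t(m, Q) = -11 + Q + m (t(m, Q) = (Q + m) - 11 = -11 + Q + m)
(t(-21, 19) + M)*(73 + 405) = ((-11 + 19 - 21) - 472)*(73 + 405) = (-13 - 472)*478 = -485*478 = -231830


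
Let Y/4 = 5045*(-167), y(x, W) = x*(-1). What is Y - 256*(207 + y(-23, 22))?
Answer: -3428940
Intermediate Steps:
y(x, W) = -x
Y = -3370060 (Y = 4*(5045*(-167)) = 4*(-842515) = -3370060)
Y - 256*(207 + y(-23, 22)) = -3370060 - 256*(207 - 1*(-23)) = -3370060 - 256*(207 + 23) = -3370060 - 256*230 = -3370060 - 1*58880 = -3370060 - 58880 = -3428940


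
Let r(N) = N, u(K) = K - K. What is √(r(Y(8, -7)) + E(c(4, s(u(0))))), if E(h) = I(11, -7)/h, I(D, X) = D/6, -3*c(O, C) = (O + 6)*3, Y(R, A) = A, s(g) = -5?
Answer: I*√6465/30 ≈ 2.6802*I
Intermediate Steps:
u(K) = 0
c(O, C) = -6 - O (c(O, C) = -(O + 6)*3/3 = -(6 + O)*3/3 = -(18 + 3*O)/3 = -6 - O)
I(D, X) = D/6 (I(D, X) = D*(⅙) = D/6)
E(h) = 11/(6*h) (E(h) = ((⅙)*11)/h = 11/(6*h))
√(r(Y(8, -7)) + E(c(4, s(u(0))))) = √(-7 + 11/(6*(-6 - 1*4))) = √(-7 + 11/(6*(-6 - 4))) = √(-7 + (11/6)/(-10)) = √(-7 + (11/6)*(-⅒)) = √(-7 - 11/60) = √(-431/60) = I*√6465/30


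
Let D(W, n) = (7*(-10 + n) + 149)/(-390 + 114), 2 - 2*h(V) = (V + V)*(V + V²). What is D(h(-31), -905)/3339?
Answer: 68/10017 ≈ 0.0067885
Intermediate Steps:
h(V) = 1 - V*(V + V²) (h(V) = 1 - (V + V)*(V + V²)/2 = 1 - 2*V*(V + V²)/2 = 1 - V*(V + V²))
D(W, n) = -79/276 - 7*n/276 (D(W, n) = ((-70 + 7*n) + 149)/(-276) = (79 + 7*n)*(-1/276) = -79/276 - 7*n/276)
D(h(-31), -905)/3339 = (-79/276 - 7/276*(-905))/3339 = (-79/276 + 6335/276)*(1/3339) = (68/3)*(1/3339) = 68/10017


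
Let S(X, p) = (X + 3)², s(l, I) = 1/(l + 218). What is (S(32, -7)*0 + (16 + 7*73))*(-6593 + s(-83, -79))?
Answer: -469058458/135 ≈ -3.4745e+6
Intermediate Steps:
s(l, I) = 1/(218 + l)
S(X, p) = (3 + X)²
(S(32, -7)*0 + (16 + 7*73))*(-6593 + s(-83, -79)) = ((3 + 32)²*0 + (16 + 7*73))*(-6593 + 1/(218 - 83)) = (35²*0 + (16 + 511))*(-6593 + 1/135) = (1225*0 + 527)*(-6593 + 1/135) = (0 + 527)*(-890054/135) = 527*(-890054/135) = -469058458/135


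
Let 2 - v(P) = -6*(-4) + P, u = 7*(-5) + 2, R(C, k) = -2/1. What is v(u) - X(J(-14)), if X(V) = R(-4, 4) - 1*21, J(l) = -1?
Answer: 34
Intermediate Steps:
R(C, k) = -2 (R(C, k) = -2*1 = -2)
u = -33 (u = -35 + 2 = -33)
X(V) = -23 (X(V) = -2 - 1*21 = -2 - 21 = -23)
v(P) = -22 - P (v(P) = 2 - (-6*(-4) + P) = 2 - (24 + P) = 2 + (-24 - P) = -22 - P)
v(u) - X(J(-14)) = (-22 - 1*(-33)) - 1*(-23) = (-22 + 33) + 23 = 11 + 23 = 34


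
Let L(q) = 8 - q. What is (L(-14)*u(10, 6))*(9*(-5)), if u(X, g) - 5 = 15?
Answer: -19800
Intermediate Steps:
u(X, g) = 20 (u(X, g) = 5 + 15 = 20)
(L(-14)*u(10, 6))*(9*(-5)) = ((8 - 1*(-14))*20)*(9*(-5)) = ((8 + 14)*20)*(-45) = (22*20)*(-45) = 440*(-45) = -19800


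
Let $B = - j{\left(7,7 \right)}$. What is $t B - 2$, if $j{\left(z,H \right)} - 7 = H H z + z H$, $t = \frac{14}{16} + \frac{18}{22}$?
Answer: $- \frac{59627}{88} \approx -677.58$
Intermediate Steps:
$t = \frac{149}{88}$ ($t = 14 \cdot \frac{1}{16} + 18 \cdot \frac{1}{22} = \frac{7}{8} + \frac{9}{11} = \frac{149}{88} \approx 1.6932$)
$j{\left(z,H \right)} = 7 + H z + z H^{2}$ ($j{\left(z,H \right)} = 7 + \left(H H z + z H\right) = 7 + \left(H^{2} z + H z\right) = 7 + \left(z H^{2} + H z\right) = 7 + \left(H z + z H^{2}\right) = 7 + H z + z H^{2}$)
$B = -399$ ($B = - (7 + 7 \cdot 7 + 7 \cdot 7^{2}) = - (7 + 49 + 7 \cdot 49) = - (7 + 49 + 343) = \left(-1\right) 399 = -399$)
$t B - 2 = \frac{149}{88} \left(-399\right) - 2 = - \frac{59451}{88} + \left(-22 + 20\right) = - \frac{59451}{88} - 2 = - \frac{59627}{88}$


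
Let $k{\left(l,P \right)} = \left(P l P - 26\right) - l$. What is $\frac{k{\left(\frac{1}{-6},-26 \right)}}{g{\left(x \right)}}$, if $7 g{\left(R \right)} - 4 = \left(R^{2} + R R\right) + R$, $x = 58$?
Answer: $- \frac{277}{1940} \approx -0.14278$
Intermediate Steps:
$g{\left(R \right)} = \frac{4}{7} + \frac{R}{7} + \frac{2 R^{2}}{7}$ ($g{\left(R \right)} = \frac{4}{7} + \frac{\left(R^{2} + R R\right) + R}{7} = \frac{4}{7} + \frac{\left(R^{2} + R^{2}\right) + R}{7} = \frac{4}{7} + \frac{2 R^{2} + R}{7} = \frac{4}{7} + \frac{R + 2 R^{2}}{7} = \frac{4}{7} + \left(\frac{R}{7} + \frac{2 R^{2}}{7}\right) = \frac{4}{7} + \frac{R}{7} + \frac{2 R^{2}}{7}$)
$k{\left(l,P \right)} = -26 - l + l P^{2}$ ($k{\left(l,P \right)} = \left(l P^{2} - 26\right) - l = \left(-26 + l P^{2}\right) - l = -26 - l + l P^{2}$)
$\frac{k{\left(\frac{1}{-6},-26 \right)}}{g{\left(x \right)}} = \frac{-26 - \frac{1}{-6} + \frac{\left(-26\right)^{2}}{-6}}{\frac{4}{7} + \frac{1}{7} \cdot 58 + \frac{2 \cdot 58^{2}}{7}} = \frac{-26 - - \frac{1}{6} - \frac{338}{3}}{\frac{4}{7} + \frac{58}{7} + \frac{2}{7} \cdot 3364} = \frac{-26 + \frac{1}{6} - \frac{338}{3}}{\frac{4}{7} + \frac{58}{7} + \frac{6728}{7}} = - \frac{277}{2 \cdot 970} = \left(- \frac{277}{2}\right) \frac{1}{970} = - \frac{277}{1940}$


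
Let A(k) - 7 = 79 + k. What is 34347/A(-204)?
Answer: -34347/118 ≈ -291.08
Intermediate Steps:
A(k) = 86 + k (A(k) = 7 + (79 + k) = 86 + k)
34347/A(-204) = 34347/(86 - 204) = 34347/(-118) = 34347*(-1/118) = -34347/118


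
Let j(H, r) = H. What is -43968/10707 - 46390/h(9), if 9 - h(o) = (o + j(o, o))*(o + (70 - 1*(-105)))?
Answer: 117157142/11788407 ≈ 9.9383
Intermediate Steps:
h(o) = 9 - 2*o*(175 + o) (h(o) = 9 - (o + o)*(o + (70 - 1*(-105))) = 9 - 2*o*(o + (70 + 105)) = 9 - 2*o*(o + 175) = 9 - 2*o*(175 + o))
-43968/10707 - 46390/h(9) = -43968/10707 - 46390/(9 - 350*9 - 2*9²) = -43968*1/10707 - 46390/(9 - 3150 - 2*81) = -14656/3569 - 46390/(9 - 3150 - 162) = -14656/3569 - 46390/(-3303) = -14656/3569 - 46390*(-1/3303) = -14656/3569 + 46390/3303 = 117157142/11788407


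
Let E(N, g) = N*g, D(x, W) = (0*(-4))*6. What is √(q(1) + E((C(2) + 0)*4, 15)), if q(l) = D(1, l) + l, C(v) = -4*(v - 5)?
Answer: √721 ≈ 26.851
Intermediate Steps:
C(v) = 20 - 4*v (C(v) = -4*(-5 + v) = 20 - 4*v)
D(x, W) = 0 (D(x, W) = 0*6 = 0)
q(l) = l (q(l) = 0 + l = l)
√(q(1) + E((C(2) + 0)*4, 15)) = √(1 + (((20 - 4*2) + 0)*4)*15) = √(1 + (((20 - 8) + 0)*4)*15) = √(1 + ((12 + 0)*4)*15) = √(1 + (12*4)*15) = √(1 + 48*15) = √(1 + 720) = √721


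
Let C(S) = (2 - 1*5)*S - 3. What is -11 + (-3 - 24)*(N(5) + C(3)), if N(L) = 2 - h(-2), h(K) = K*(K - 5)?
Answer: 637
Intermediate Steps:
h(K) = K*(-5 + K)
C(S) = -3 - 3*S (C(S) = (2 - 5)*S - 3 = -3*S - 3 = -3 - 3*S)
N(L) = -12 (N(L) = 2 - (-2)*(-5 - 2) = 2 - (-2)*(-7) = 2 - 1*14 = 2 - 14 = -12)
-11 + (-3 - 24)*(N(5) + C(3)) = -11 + (-3 - 24)*(-12 + (-3 - 3*3)) = -11 - 27*(-12 + (-3 - 9)) = -11 - 27*(-12 - 12) = -11 - 27*(-24) = -11 + 648 = 637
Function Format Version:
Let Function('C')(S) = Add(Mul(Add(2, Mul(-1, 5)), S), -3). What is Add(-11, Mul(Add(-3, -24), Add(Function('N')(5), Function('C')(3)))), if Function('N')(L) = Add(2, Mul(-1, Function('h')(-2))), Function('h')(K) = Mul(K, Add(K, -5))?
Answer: 637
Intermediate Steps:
Function('h')(K) = Mul(K, Add(-5, K))
Function('C')(S) = Add(-3, Mul(-3, S)) (Function('C')(S) = Add(Mul(Add(2, -5), S), -3) = Add(Mul(-3, S), -3) = Add(-3, Mul(-3, S)))
Function('N')(L) = -12 (Function('N')(L) = Add(2, Mul(-1, Mul(-2, Add(-5, -2)))) = Add(2, Mul(-1, Mul(-2, -7))) = Add(2, Mul(-1, 14)) = Add(2, -14) = -12)
Add(-11, Mul(Add(-3, -24), Add(Function('N')(5), Function('C')(3)))) = Add(-11, Mul(Add(-3, -24), Add(-12, Add(-3, Mul(-3, 3))))) = Add(-11, Mul(-27, Add(-12, Add(-3, -9)))) = Add(-11, Mul(-27, Add(-12, -12))) = Add(-11, Mul(-27, -24)) = Add(-11, 648) = 637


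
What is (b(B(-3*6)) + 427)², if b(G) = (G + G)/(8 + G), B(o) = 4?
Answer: 1646089/9 ≈ 1.8290e+5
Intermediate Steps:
b(G) = 2*G/(8 + G) (b(G) = (2*G)/(8 + G) = 2*G/(8 + G))
(b(B(-3*6)) + 427)² = (2*4/(8 + 4) + 427)² = (2*4/12 + 427)² = (2*4*(1/12) + 427)² = (⅔ + 427)² = (1283/3)² = 1646089/9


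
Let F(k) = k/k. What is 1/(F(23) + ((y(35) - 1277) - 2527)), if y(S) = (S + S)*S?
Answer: -1/1353 ≈ -0.00073910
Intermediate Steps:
y(S) = 2*S**2 (y(S) = (2*S)*S = 2*S**2)
F(k) = 1
1/(F(23) + ((y(35) - 1277) - 2527)) = 1/(1 + ((2*35**2 - 1277) - 2527)) = 1/(1 + ((2*1225 - 1277) - 2527)) = 1/(1 + ((2450 - 1277) - 2527)) = 1/(1 + (1173 - 2527)) = 1/(1 - 1354) = 1/(-1353) = -1/1353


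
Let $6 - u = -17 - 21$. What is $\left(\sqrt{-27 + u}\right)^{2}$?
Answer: $17$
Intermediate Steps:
$u = 44$ ($u = 6 - \left(-17 - 21\right) = 6 - -38 = 6 + 38 = 44$)
$\left(\sqrt{-27 + u}\right)^{2} = \left(\sqrt{-27 + 44}\right)^{2} = \left(\sqrt{17}\right)^{2} = 17$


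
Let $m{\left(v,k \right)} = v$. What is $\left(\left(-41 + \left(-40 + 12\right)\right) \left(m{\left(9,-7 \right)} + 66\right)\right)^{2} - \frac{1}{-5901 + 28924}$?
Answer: $\frac{616570329374}{23023} \approx 2.6781 \cdot 10^{7}$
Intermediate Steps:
$\left(\left(-41 + \left(-40 + 12\right)\right) \left(m{\left(9,-7 \right)} + 66\right)\right)^{2} - \frac{1}{-5901 + 28924} = \left(\left(-41 + \left(-40 + 12\right)\right) \left(9 + 66\right)\right)^{2} - \frac{1}{-5901 + 28924} = \left(\left(-41 - 28\right) 75\right)^{2} - \frac{1}{23023} = \left(\left(-69\right) 75\right)^{2} - \frac{1}{23023} = \left(-5175\right)^{2} - \frac{1}{23023} = 26780625 - \frac{1}{23023} = \frac{616570329374}{23023}$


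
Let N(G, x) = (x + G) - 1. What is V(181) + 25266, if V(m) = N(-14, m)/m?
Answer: 4573312/181 ≈ 25267.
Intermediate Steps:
N(G, x) = -1 + G + x (N(G, x) = (G + x) - 1 = -1 + G + x)
V(m) = (-15 + m)/m (V(m) = (-1 - 14 + m)/m = (-15 + m)/m)
V(181) + 25266 = (-15 + 181)/181 + 25266 = (1/181)*166 + 25266 = 166/181 + 25266 = 4573312/181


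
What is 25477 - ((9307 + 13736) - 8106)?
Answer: 10540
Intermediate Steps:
25477 - ((9307 + 13736) - 8106) = 25477 - (23043 - 8106) = 25477 - 1*14937 = 25477 - 14937 = 10540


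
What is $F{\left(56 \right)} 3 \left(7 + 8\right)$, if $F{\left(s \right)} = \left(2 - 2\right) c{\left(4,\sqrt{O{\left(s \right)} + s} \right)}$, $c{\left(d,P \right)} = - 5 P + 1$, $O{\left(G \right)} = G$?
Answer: $0$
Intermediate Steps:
$c{\left(d,P \right)} = 1 - 5 P$
$F{\left(s \right)} = 0$ ($F{\left(s \right)} = \left(2 - 2\right) \left(1 - 5 \sqrt{s + s}\right) = 0 \left(1 - 5 \sqrt{2 s}\right) = 0 \left(1 - 5 \sqrt{2} \sqrt{s}\right) = 0$)
$F{\left(56 \right)} 3 \left(7 + 8\right) = 0 \cdot 3 \left(7 + 8\right) = 0 \cdot 3 \cdot 15 = 0 \cdot 45 = 0$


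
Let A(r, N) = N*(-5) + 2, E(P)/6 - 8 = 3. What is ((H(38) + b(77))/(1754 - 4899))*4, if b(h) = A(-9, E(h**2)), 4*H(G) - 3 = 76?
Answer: 1233/3145 ≈ 0.39205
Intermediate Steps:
H(G) = 79/4 (H(G) = 3/4 + (1/4)*76 = 3/4 + 19 = 79/4)
E(P) = 66 (E(P) = 48 + 6*3 = 48 + 18 = 66)
A(r, N) = 2 - 5*N (A(r, N) = -5*N + 2 = 2 - 5*N)
b(h) = -328 (b(h) = 2 - 5*66 = 2 - 330 = -328)
((H(38) + b(77))/(1754 - 4899))*4 = ((79/4 - 328)/(1754 - 4899))*4 = -1233/4/(-3145)*4 = -1233/4*(-1/3145)*4 = (1233/12580)*4 = 1233/3145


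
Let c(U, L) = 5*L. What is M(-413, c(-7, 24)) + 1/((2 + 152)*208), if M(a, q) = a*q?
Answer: -1587505919/32032 ≈ -49560.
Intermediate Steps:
M(-413, c(-7, 24)) + 1/((2 + 152)*208) = -2065*24 + 1/((2 + 152)*208) = -413*120 + 1/(154*208) = -49560 + 1/32032 = -1587505919/32032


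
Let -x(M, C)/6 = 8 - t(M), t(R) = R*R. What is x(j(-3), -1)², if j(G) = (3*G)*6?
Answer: 304432704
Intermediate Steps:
t(R) = R²
j(G) = 18*G
x(M, C) = -48 + 6*M² (x(M, C) = -6*(8 - M²) = -48 + 6*M²)
x(j(-3), -1)² = (-48 + 6*(18*(-3))²)² = (-48 + 6*(-54)²)² = (-48 + 6*2916)² = (-48 + 17496)² = 17448² = 304432704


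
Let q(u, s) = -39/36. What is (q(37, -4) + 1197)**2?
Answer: 205951201/144 ≈ 1.4302e+6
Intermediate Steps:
q(u, s) = -13/12 (q(u, s) = -39*1/36 = -13/12)
(q(37, -4) + 1197)**2 = (-13/12 + 1197)**2 = (14351/12)**2 = 205951201/144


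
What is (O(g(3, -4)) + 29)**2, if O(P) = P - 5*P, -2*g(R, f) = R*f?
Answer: 25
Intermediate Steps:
g(R, f) = -R*f/2
O(P) = -4*P
(O(g(3, -4)) + 29)**2 = (-(-2)*3*(-4) + 29)**2 = (-4*6 + 29)**2 = (-24 + 29)**2 = 5**2 = 25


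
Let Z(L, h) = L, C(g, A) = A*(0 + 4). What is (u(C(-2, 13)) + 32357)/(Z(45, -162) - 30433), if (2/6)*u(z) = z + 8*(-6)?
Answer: -32369/30388 ≈ -1.0652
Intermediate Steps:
C(g, A) = 4*A (C(g, A) = A*4 = 4*A)
u(z) = -144 + 3*z (u(z) = 3*(z + 8*(-6)) = 3*(z - 48) = 3*(-48 + z) = -144 + 3*z)
(u(C(-2, 13)) + 32357)/(Z(45, -162) - 30433) = ((-144 + 3*(4*13)) + 32357)/(45 - 30433) = ((-144 + 3*52) + 32357)/(-30388) = ((-144 + 156) + 32357)*(-1/30388) = (12 + 32357)*(-1/30388) = 32369*(-1/30388) = -32369/30388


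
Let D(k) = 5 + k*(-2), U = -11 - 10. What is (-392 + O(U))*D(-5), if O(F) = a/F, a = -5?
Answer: -41135/7 ≈ -5876.4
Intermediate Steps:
U = -21
D(k) = 5 - 2*k
O(F) = -5/F
(-392 + O(U))*D(-5) = (-392 - 5/(-21))*(5 - 2*(-5)) = (-392 - 5*(-1/21))*(5 + 10) = (-392 + 5/21)*15 = -8227/21*15 = -41135/7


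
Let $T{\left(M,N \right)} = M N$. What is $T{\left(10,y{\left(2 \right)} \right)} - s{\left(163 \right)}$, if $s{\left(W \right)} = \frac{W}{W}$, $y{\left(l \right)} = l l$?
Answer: $39$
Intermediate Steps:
$y{\left(l \right)} = l^{2}$
$s{\left(W \right)} = 1$
$T{\left(10,y{\left(2 \right)} \right)} - s{\left(163 \right)} = 10 \cdot 2^{2} - 1 = 10 \cdot 4 - 1 = 40 - 1 = 39$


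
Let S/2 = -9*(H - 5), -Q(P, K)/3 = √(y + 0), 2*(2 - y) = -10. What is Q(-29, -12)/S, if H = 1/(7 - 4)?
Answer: -√7/28 ≈ -0.094491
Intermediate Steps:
y = 7 (y = 2 - ½*(-10) = 2 + 5 = 7)
H = ⅓ (H = 1/3 = ⅓ ≈ 0.33333)
Q(P, K) = -3*√7 (Q(P, K) = -3*√(7 + 0) = -3*√7)
S = 84 (S = 2*(-9*(⅓ - 5)) = 2*(-9*(-14/3)) = 2*42 = 84)
Q(-29, -12)/S = -3*√7/84 = -3*√7*(1/84) = -√7/28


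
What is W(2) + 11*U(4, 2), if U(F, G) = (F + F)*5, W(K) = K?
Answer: 442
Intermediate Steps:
U(F, G) = 10*F (U(F, G) = (2*F)*5 = 10*F)
W(2) + 11*U(4, 2) = 2 + 11*(10*4) = 2 + 11*40 = 2 + 440 = 442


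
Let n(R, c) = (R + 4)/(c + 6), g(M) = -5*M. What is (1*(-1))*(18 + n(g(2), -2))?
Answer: -33/2 ≈ -16.500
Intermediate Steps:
n(R, c) = (4 + R)/(6 + c)
(1*(-1))*(18 + n(g(2), -2)) = (1*(-1))*(18 + (4 - 5*2)/(6 - 2)) = -(18 + (4 - 10)/4) = -(18 + (¼)*(-6)) = -(18 - 3/2) = -1*33/2 = -33/2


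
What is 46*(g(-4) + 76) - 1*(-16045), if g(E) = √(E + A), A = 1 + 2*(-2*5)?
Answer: 19541 + 46*I*√23 ≈ 19541.0 + 220.61*I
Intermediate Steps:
A = -19 (A = 1 + 2*(-10) = 1 - 20 = -19)
g(E) = √(-19 + E) (g(E) = √(E - 19) = √(-19 + E))
46*(g(-4) + 76) - 1*(-16045) = 46*(√(-19 - 4) + 76) - 1*(-16045) = 46*(√(-23) + 76) + 16045 = 46*(I*√23 + 76) + 16045 = 46*(76 + I*√23) + 16045 = (3496 + 46*I*√23) + 16045 = 19541 + 46*I*√23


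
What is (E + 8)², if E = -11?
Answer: 9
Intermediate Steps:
(E + 8)² = (-11 + 8)² = (-3)² = 9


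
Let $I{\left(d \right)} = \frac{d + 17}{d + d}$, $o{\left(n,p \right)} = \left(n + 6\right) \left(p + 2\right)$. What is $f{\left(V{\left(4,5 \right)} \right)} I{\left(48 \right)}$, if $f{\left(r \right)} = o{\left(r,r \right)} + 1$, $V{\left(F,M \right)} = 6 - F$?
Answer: $\frac{715}{32} \approx 22.344$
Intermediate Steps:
$o{\left(n,p \right)} = \left(2 + p\right) \left(6 + n\right)$ ($o{\left(n,p \right)} = \left(6 + n\right) \left(2 + p\right) = \left(2 + p\right) \left(6 + n\right)$)
$f{\left(r \right)} = 13 + r^{2} + 8 r$ ($f{\left(r \right)} = \left(12 + 2 r + 6 r + r r\right) + 1 = \left(12 + 2 r + 6 r + r^{2}\right) + 1 = \left(12 + r^{2} + 8 r\right) + 1 = 13 + r^{2} + 8 r$)
$I{\left(d \right)} = \frac{17 + d}{2 d}$
$f{\left(V{\left(4,5 \right)} \right)} I{\left(48 \right)} = \left(13 + \left(6 - 4\right)^{2} + 8 \left(6 - 4\right)\right) \frac{17 + 48}{2 \cdot 48} = \left(13 + \left(6 - 4\right)^{2} + 8 \left(6 - 4\right)\right) \frac{1}{2} \cdot \frac{1}{48} \cdot 65 = \left(13 + 2^{2} + 8 \cdot 2\right) \frac{65}{96} = \left(13 + 4 + 16\right) \frac{65}{96} = 33 \cdot \frac{65}{96} = \frac{715}{32}$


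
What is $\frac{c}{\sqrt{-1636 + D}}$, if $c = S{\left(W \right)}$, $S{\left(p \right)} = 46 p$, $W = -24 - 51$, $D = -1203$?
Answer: $\frac{3450 i \sqrt{2839}}{2839} \approx 64.75 i$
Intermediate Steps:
$W = -75$ ($W = -24 - 51 = -75$)
$c = -3450$ ($c = 46 \left(-75\right) = -3450$)
$\frac{c}{\sqrt{-1636 + D}} = - \frac{3450}{\sqrt{-1636 - 1203}} = - \frac{3450}{\sqrt{-2839}} = - \frac{3450}{i \sqrt{2839}} = - 3450 \left(- \frac{i \sqrt{2839}}{2839}\right) = \frac{3450 i \sqrt{2839}}{2839}$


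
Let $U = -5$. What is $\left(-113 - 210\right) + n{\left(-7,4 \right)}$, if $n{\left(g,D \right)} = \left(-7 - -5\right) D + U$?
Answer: $-336$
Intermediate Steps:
$n{\left(g,D \right)} = -5 - 2 D$ ($n{\left(g,D \right)} = \left(-7 - -5\right) D - 5 = \left(-7 + 5\right) D - 5 = - 2 D - 5 = -5 - 2 D$)
$\left(-113 - 210\right) + n{\left(-7,4 \right)} = \left(-113 - 210\right) - 13 = -323 - 13 = -336$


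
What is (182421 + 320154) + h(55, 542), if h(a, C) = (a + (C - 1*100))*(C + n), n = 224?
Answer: 883277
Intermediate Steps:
h(a, C) = (224 + C)*(-100 + C + a) (h(a, C) = (a + (C - 1*100))*(C + 224) = (a + (C - 100))*(224 + C) = (a + (-100 + C))*(224 + C) = (-100 + C + a)*(224 + C) = (224 + C)*(-100 + C + a))
(182421 + 320154) + h(55, 542) = (182421 + 320154) + (-22400 + 542² + 124*542 + 224*55 + 542*55) = 502575 + (-22400 + 293764 + 67208 + 12320 + 29810) = 502575 + 380702 = 883277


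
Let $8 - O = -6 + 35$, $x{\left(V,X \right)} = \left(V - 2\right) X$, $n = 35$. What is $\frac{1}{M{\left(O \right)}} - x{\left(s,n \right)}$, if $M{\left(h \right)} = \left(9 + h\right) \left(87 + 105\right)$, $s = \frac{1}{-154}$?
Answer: $\frac{1779829}{25344} \approx 70.227$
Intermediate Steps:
$s = - \frac{1}{154} \approx -0.0064935$
$x{\left(V,X \right)} = X \left(-2 + V\right)$ ($x{\left(V,X \right)} = \left(-2 + V\right) X = X \left(-2 + V\right)$)
$O = -21$ ($O = 8 - \left(-6 + 35\right) = 8 - 29 = -21$)
$M{\left(h \right)} = 1728 + 192 h$ ($M{\left(h \right)} = \left(9 + h\right) 192 = 1728 + 192 h$)
$\frac{1}{M{\left(O \right)}} - x{\left(s,n \right)} = \frac{1}{1728 + 192 \left(-21\right)} - 35 \left(-2 - \frac{1}{154}\right) = \frac{1}{1728 - 4032} - 35 \left(- \frac{309}{154}\right) = \frac{1}{-2304} - - \frac{1545}{22} = - \frac{1}{2304} + \frac{1545}{22} = \frac{1779829}{25344}$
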